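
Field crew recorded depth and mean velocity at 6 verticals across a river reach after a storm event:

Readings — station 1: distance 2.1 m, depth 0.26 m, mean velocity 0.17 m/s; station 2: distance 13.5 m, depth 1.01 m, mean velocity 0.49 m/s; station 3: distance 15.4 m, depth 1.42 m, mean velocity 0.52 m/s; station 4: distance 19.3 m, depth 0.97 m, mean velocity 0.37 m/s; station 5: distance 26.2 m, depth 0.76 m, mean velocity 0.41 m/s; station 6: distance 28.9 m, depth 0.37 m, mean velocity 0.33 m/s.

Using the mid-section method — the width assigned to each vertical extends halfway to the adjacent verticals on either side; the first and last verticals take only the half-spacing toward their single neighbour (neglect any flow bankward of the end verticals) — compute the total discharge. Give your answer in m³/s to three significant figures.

w_1 = (13.5 − 2.1)/2 = 5.7 m; q_1 = 0.17 × 0.26 × 5.7 = 0.2519 m³/s
w_2 = (15.4 − 2.1)/2 = 6.65 m; q_2 = 0.49 × 1.01 × 6.65 = 3.291 m³/s
w_3 = (19.3 − 13.5)/2 = 2.9 m; q_3 = 0.52 × 1.42 × 2.9 = 2.141 m³/s
w_4 = (26.2 − 15.4)/2 = 5.4 m; q_4 = 0.37 × 0.97 × 5.4 = 1.938 m³/s
w_5 = (28.9 − 19.3)/2 = 4.8 m; q_5 = 0.41 × 0.76 × 4.8 = 1.496 m³/s
w_6 = (28.9 − 26.2)/2 = 1.35 m; q_6 = 0.33 × 0.37 × 1.35 = 0.1648 m³/s
Q = Σ qᵢ = 9.283 m³/s

9.28 m³/s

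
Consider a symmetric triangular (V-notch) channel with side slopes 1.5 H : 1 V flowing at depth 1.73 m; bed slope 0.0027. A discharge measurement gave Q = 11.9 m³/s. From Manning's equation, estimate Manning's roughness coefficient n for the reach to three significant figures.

A = z·y² = 1.5×1.73² = 4.489 m²
P = 2y√(1+z²) = 2×1.73×√(1+1.5²) = 6.238 m
R = A/P = 4.489/6.238 = 0.7197 m
n = (1/Q)·A·R^(2/3)·S^(1/2) = (1/11.9) × 4.489 × 0.8031 × 0.05196 = 0.01574

0.0157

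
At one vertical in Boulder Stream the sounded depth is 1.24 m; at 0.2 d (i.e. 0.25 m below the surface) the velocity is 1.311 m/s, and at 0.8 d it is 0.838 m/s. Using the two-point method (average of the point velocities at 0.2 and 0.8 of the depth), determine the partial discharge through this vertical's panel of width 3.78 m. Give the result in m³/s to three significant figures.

5.04 m³/s

v̄ = (1.311 + 0.838) / 2 = 1.075 m/s
q = v̄ × d × w = 1.075 × 1.24 × 3.78 = 5.036 m³/s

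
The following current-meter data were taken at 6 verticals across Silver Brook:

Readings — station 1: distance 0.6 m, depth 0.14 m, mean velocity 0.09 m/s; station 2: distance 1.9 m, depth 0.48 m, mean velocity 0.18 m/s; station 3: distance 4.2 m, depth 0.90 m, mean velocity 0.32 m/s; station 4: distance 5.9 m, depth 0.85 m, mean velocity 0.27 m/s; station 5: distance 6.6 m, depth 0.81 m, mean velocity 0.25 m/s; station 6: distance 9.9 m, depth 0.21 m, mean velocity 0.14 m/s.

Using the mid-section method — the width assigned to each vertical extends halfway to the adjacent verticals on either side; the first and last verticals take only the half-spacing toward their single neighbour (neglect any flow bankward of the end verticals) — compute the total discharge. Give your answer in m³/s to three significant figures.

w_1 = (1.9 − 0.6)/2 = 0.65 m; q_1 = 0.09 × 0.14 × 0.65 = 0.008190 m³/s
w_2 = (4.2 − 0.6)/2 = 1.8 m; q_2 = 0.18 × 0.48 × 1.8 = 0.1555 m³/s
w_3 = (5.9 − 1.9)/2 = 2 m; q_3 = 0.32 × 0.90 × 2 = 0.5760 m³/s
w_4 = (6.6 − 4.2)/2 = 1.2 m; q_4 = 0.27 × 0.85 × 1.2 = 0.2754 m³/s
w_5 = (9.9 − 5.9)/2 = 2 m; q_5 = 0.25 × 0.81 × 2 = 0.4050 m³/s
w_6 = (9.9 − 6.6)/2 = 1.65 m; q_6 = 0.14 × 0.21 × 1.65 = 0.04851 m³/s
Q = Σ qᵢ = 1.469 m³/s

1.47 m³/s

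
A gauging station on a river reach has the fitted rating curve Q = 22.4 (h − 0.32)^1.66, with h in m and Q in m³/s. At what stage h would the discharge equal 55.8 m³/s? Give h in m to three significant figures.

2.05 m

h − h₀ = (Q/C)^(1/b) = (55.8/22.4)^(1/1.66) = 1.733 m
h = 0.32 + 1.733 = 2.053 m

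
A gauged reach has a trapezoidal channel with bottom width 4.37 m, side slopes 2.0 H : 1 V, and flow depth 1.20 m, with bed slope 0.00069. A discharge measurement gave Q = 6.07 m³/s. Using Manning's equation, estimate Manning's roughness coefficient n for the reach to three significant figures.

0.0312

A = (b + z·y)·y = (4.37 + 2.0×1.20)×1.20 = 8.124 m²
P = b + 2y√(1+z²) = 4.37 + 2×1.20×√(1+2.0²) = 9.737 m
R = A/P = 8.124/9.737 = 0.8344 m
n = (1/Q)·A·R^(2/3)·S^(1/2) = (1/6.07) × 8.124 × 0.8863 × 0.02627 = 0.03116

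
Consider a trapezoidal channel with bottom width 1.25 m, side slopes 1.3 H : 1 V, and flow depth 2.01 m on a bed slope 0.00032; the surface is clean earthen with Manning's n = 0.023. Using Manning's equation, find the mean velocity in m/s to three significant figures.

0.773 m/s

A = (b + z·y)·y = (1.25 + 1.3×2.01)×2.01 = 7.765 m²
P = b + 2y√(1+z²) = 1.25 + 2×2.01×√(1+1.3²) = 7.843 m
R = A/P = 7.765/7.843 = 0.9900 m
Q = (1/n)·A·R^(2/3)·S^(1/2) = (1/0.023) × 7.765 × 0.9900^(2/3) × 0.00032^(1/2) = 5.999 m³/s
V = Q/A = 5.999/7.765 = 0.7726 m/s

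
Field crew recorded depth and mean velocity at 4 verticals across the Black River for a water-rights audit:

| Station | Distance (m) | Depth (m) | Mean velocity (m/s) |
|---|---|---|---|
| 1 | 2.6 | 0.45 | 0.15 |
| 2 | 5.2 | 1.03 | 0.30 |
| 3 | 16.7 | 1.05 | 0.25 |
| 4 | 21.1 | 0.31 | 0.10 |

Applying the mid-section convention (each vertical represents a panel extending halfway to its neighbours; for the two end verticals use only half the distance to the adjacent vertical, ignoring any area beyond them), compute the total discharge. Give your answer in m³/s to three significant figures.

w_1 = (5.2 − 2.6)/2 = 1.3 m; q_1 = 0.15 × 0.45 × 1.3 = 0.08775 m³/s
w_2 = (16.7 − 2.6)/2 = 7.05 m; q_2 = 0.30 × 1.03 × 7.05 = 2.178 m³/s
w_3 = (21.1 − 5.2)/2 = 7.95 m; q_3 = 0.25 × 1.05 × 7.95 = 2.087 m³/s
w_4 = (21.1 − 16.7)/2 = 2.2 m; q_4 = 0.10 × 0.31 × 2.2 = 0.06820 m³/s
Q = Σ qᵢ = 4.421 m³/s

4.42 m³/s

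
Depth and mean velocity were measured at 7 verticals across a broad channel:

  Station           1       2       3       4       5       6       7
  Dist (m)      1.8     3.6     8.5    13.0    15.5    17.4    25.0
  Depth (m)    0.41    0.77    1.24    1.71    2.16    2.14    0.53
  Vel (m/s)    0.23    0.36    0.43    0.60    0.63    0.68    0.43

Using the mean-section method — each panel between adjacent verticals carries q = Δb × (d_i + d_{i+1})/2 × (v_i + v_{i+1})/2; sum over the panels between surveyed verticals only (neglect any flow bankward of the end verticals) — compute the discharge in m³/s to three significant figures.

17.0 m³/s

Panel 1-2: Δb = 1.8 m, d̄ = (0.41+0.77)/2 = 0.59, v̄ = (0.23+0.36)/2 = 0.295 → q = 1.8×0.59×0.295 = 0.3133 m³/s
Panel 2-3: Δb = 4.9 m, d̄ = (0.77+1.24)/2 = 1.005, v̄ = (0.36+0.43)/2 = 0.395 → q = 4.9×1.005×0.395 = 1.945 m³/s
Panel 3-4: Δb = 4.5 m, d̄ = (1.24+1.71)/2 = 1.475, v̄ = (0.43+0.60)/2 = 0.515 → q = 4.5×1.475×0.515 = 3.418 m³/s
Panel 4-5: Δb = 2.5 m, d̄ = (1.71+2.16)/2 = 1.935, v̄ = (0.60+0.63)/2 = 0.615 → q = 2.5×1.935×0.615 = 2.975 m³/s
Panel 5-6: Δb = 1.9 m, d̄ = (2.16+2.14)/2 = 2.15, v̄ = (0.63+0.68)/2 = 0.655 → q = 1.9×2.15×0.655 = 2.676 m³/s
Panel 6-7: Δb = 7.6 m, d̄ = (2.14+0.53)/2 = 1.335, v̄ = (0.68+0.43)/2 = 0.555 → q = 7.6×1.335×0.555 = 5.631 m³/s
Q = Σ q = 16.96 m³/s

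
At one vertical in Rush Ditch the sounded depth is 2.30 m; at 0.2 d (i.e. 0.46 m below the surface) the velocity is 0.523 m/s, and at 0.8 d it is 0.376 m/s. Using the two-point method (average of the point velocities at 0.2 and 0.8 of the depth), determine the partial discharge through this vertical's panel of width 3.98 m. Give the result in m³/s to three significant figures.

v̄ = (0.523 + 0.376) / 2 = 0.4495 m/s
q = v̄ × d × w = 0.4495 × 2.30 × 3.98 = 4.115 m³/s

4.11 m³/s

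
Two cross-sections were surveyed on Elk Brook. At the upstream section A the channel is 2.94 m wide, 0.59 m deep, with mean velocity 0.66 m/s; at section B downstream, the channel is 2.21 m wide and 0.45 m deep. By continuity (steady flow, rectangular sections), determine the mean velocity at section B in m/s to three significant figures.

1.15 m/s

Q = A₁V₁ = (2.94×0.59) × 0.66 = 1.145 m³/s
A₂ = 2.21 × 0.45 = 0.9945 m²
V₂ = Q/A₂ = 1.145/0.9945 = 1.151 m/s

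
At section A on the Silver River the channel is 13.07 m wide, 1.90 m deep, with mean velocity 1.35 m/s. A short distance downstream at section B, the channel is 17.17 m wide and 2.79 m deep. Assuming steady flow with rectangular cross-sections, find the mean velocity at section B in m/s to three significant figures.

0.700 m/s

Q = A₁V₁ = (13.07×1.90) × 1.35 = 33.52 m³/s
A₂ = 17.17 × 2.79 = 47.90 m²
V₂ = Q/A₂ = 33.52/47.90 = 0.6998 m/s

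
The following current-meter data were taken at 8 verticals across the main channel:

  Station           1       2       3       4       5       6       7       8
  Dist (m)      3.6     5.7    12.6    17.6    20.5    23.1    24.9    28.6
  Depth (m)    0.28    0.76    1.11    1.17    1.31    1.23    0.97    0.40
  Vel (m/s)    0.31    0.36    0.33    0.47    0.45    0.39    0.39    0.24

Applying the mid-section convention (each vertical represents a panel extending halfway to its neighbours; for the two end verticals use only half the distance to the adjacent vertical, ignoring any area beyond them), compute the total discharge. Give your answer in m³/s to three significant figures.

w_1 = (5.7 − 3.6)/2 = 1.05 m; q_1 = 0.31 × 0.28 × 1.05 = 0.09114 m³/s
w_2 = (12.6 − 3.6)/2 = 4.5 m; q_2 = 0.36 × 0.76 × 4.5 = 1.231 m³/s
w_3 = (17.6 − 5.7)/2 = 5.95 m; q_3 = 0.33 × 1.11 × 5.95 = 2.179 m³/s
w_4 = (20.5 − 12.6)/2 = 3.95 m; q_4 = 0.47 × 1.17 × 3.95 = 2.172 m³/s
w_5 = (23.1 − 17.6)/2 = 2.75 m; q_5 = 0.45 × 1.31 × 2.75 = 1.621 m³/s
w_6 = (24.9 − 20.5)/2 = 2.2 m; q_6 = 0.39 × 1.23 × 2.2 = 1.055 m³/s
w_7 = (28.6 − 23.1)/2 = 2.75 m; q_7 = 0.39 × 0.97 × 2.75 = 1.040 m³/s
w_8 = (28.6 − 24.9)/2 = 1.85 m; q_8 = 0.24 × 0.40 × 1.85 = 0.1776 m³/s
Q = Σ qᵢ = 9.568 m³/s

9.57 m³/s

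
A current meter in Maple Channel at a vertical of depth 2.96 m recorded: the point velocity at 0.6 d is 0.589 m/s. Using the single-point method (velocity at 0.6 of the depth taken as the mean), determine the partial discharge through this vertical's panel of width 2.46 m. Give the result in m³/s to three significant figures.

v̄ = v₀.₆ = 0.589 m/s
q = v̄ × d × w = 0.5890 × 2.96 × 2.46 = 4.289 m³/s

4.29 m³/s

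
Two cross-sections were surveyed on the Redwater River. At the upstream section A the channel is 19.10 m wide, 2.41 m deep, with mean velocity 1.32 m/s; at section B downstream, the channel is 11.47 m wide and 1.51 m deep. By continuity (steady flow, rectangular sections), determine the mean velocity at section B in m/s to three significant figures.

3.51 m/s

Q = A₁V₁ = (19.10×2.41) × 1.32 = 60.76 m³/s
A₂ = 11.47 × 1.51 = 17.32 m²
V₂ = Q/A₂ = 60.76/17.32 = 3.508 m/s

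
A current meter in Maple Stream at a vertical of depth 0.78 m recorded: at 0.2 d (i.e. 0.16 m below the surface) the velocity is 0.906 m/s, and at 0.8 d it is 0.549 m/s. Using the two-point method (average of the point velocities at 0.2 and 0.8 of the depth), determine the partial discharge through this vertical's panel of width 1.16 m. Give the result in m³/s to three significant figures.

0.658 m³/s

v̄ = (0.906 + 0.549) / 2 = 0.7275 m/s
q = v̄ × d × w = 0.7275 × 0.78 × 1.16 = 0.6582 m³/s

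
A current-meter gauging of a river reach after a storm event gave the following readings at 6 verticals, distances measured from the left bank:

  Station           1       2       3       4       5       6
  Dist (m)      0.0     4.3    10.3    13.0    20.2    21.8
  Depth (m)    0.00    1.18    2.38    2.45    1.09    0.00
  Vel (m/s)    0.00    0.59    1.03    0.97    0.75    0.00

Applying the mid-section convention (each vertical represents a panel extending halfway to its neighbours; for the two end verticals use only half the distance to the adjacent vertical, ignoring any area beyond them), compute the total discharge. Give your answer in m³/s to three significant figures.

29.6 m³/s

w_2 = (10.3 − 0.0)/2 = 5.15 m; q_2 = 0.59 × 1.18 × 5.15 = 3.585 m³/s
w_3 = (13.0 − 4.3)/2 = 4.35 m; q_3 = 1.03 × 2.38 × 4.35 = 10.66 m³/s
w_4 = (20.2 − 10.3)/2 = 4.95 m; q_4 = 0.97 × 2.45 × 4.95 = 11.76 m³/s
w_5 = (21.8 − 13.0)/2 = 4.4 m; q_5 = 0.75 × 1.09 × 4.4 = 3.597 m³/s
Stations 1, 6 contribute zero (depth or velocity is 0).
Q = Σ qᵢ = 29.61 m³/s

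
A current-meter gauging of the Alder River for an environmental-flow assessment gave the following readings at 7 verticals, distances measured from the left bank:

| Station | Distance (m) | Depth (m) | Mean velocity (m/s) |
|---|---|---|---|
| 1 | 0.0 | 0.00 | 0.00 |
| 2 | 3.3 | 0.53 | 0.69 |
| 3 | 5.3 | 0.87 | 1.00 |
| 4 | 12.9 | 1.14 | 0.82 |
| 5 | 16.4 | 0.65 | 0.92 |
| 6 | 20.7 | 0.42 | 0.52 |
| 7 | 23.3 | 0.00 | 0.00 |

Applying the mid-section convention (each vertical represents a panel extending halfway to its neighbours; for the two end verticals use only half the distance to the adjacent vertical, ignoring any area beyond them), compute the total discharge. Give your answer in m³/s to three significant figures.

w_2 = (5.3 − 0.0)/2 = 2.65 m; q_2 = 0.69 × 0.53 × 2.65 = 0.9691 m³/s
w_3 = (12.9 − 3.3)/2 = 4.8 m; q_3 = 1.00 × 0.87 × 4.8 = 4.176 m³/s
w_4 = (16.4 − 5.3)/2 = 5.55 m; q_4 = 0.82 × 1.14 × 5.55 = 5.188 m³/s
w_5 = (20.7 − 12.9)/2 = 3.9 m; q_5 = 0.92 × 0.65 × 3.9 = 2.332 m³/s
w_6 = (23.3 − 16.4)/2 = 3.45 m; q_6 = 0.52 × 0.42 × 3.45 = 0.7535 m³/s
Stations 1, 7 contribute zero (depth or velocity is 0).
Q = Σ qᵢ = 13.42 m³/s

13.4 m³/s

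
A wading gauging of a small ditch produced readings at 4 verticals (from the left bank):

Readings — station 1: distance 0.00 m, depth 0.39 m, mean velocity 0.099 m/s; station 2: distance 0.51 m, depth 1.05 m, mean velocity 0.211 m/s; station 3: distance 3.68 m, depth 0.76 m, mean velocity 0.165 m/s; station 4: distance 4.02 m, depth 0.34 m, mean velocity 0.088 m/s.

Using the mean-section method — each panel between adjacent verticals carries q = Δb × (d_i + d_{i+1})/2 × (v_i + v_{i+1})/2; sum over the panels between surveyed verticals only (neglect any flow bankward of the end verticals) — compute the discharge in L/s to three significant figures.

Panel 1-2: Δb = 0.51 m, d̄ = (0.39+1.05)/2 = 0.72, v̄ = (0.099+0.211)/2 = 0.155 → q = 0.51×0.72×0.155 = 0.05692 m³/s
Panel 2-3: Δb = 3.17 m, d̄ = (1.05+0.76)/2 = 0.905, v̄ = (0.211+0.165)/2 = 0.188 → q = 3.17×0.905×0.188 = 0.5393 m³/s
Panel 3-4: Δb = 0.34 m, d̄ = (0.76+0.34)/2 = 0.55, v̄ = (0.165+0.088)/2 = 0.1265 → q = 0.34×0.55×0.1265 = 0.02366 m³/s
Q = Σ q = 0.6199 m³/s
= 0.6199 × 1000 = 619.9 L/s

620 L/s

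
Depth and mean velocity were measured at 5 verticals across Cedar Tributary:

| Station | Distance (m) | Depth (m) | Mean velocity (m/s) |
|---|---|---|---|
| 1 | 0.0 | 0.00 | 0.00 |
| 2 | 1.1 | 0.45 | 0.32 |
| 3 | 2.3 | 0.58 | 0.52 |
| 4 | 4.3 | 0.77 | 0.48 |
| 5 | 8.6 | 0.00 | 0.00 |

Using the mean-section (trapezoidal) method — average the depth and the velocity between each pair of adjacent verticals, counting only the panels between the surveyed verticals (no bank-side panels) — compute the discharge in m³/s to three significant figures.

Panel 1-2: Δb = 1.1 m, d̄ = (0.00+0.45)/2 = 0.225, v̄ = (0.00+0.32)/2 = 0.16 → q = 1.1×0.225×0.16 = 0.03960 m³/s
Panel 2-3: Δb = 1.2 m, d̄ = (0.45+0.58)/2 = 0.515, v̄ = (0.32+0.52)/2 = 0.42 → q = 1.2×0.515×0.42 = 0.2596 m³/s
Panel 3-4: Δb = 2 m, d̄ = (0.58+0.77)/2 = 0.675, v̄ = (0.52+0.48)/2 = 0.5 → q = 2×0.675×0.5 = 0.6750 m³/s
Panel 4-5: Δb = 4.3 m, d̄ = (0.77+0.00)/2 = 0.385, v̄ = (0.48+0.00)/2 = 0.24 → q = 4.3×0.385×0.24 = 0.3973 m³/s
Q = Σ q = 1.371 m³/s

1.37 m³/s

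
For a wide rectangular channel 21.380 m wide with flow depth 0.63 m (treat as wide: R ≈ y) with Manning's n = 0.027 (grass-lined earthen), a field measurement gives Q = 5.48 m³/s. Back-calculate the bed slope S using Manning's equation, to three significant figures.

0.000223

A = b·y = 21.380 × 0.63 = 13.47 m²
Wide channel: R ≈ y = 0.63 m
S = (Q·n / (1·A·R^(2/3)))² = (5.48×0.027 / (1×13.47×0.7349))² = 0.0002234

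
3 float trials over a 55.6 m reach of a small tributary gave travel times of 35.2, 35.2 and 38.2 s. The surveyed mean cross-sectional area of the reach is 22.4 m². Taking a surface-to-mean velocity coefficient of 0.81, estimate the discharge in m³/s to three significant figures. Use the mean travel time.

27.9 m³/s

t̄ = (35.2 + 35.2 + 38.2) / 3 = 36.2 s
v_surface = L / t̄ = 55.6 / 36.2 = 1.536 m/s
v_mean = 0.81 × 1.536 = 1.244 m/s
Q = A × v_mean = 22.4 × 1.244 = 27.87 m³/s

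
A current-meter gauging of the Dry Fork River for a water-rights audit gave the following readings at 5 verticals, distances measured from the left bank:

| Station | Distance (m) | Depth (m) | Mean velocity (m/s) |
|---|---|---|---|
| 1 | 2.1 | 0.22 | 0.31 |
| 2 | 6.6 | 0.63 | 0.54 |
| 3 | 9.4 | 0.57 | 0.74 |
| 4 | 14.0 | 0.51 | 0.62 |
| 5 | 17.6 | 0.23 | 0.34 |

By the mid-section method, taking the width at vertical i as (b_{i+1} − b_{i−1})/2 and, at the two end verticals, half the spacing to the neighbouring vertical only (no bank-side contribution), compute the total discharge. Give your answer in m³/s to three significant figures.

4.39 m³/s

w_1 = (6.6 − 2.1)/2 = 2.25 m; q_1 = 0.31 × 0.22 × 2.25 = 0.1535 m³/s
w_2 = (9.4 − 2.1)/2 = 3.65 m; q_2 = 0.54 × 0.63 × 3.65 = 1.242 m³/s
w_3 = (14.0 − 6.6)/2 = 3.7 m; q_3 = 0.74 × 0.57 × 3.7 = 1.561 m³/s
w_4 = (17.6 − 9.4)/2 = 4.1 m; q_4 = 0.62 × 0.51 × 4.1 = 1.296 m³/s
w_5 = (17.6 − 14.0)/2 = 1.8 m; q_5 = 0.34 × 0.23 × 1.8 = 0.1408 m³/s
Q = Σ qᵢ = 4.393 m³/s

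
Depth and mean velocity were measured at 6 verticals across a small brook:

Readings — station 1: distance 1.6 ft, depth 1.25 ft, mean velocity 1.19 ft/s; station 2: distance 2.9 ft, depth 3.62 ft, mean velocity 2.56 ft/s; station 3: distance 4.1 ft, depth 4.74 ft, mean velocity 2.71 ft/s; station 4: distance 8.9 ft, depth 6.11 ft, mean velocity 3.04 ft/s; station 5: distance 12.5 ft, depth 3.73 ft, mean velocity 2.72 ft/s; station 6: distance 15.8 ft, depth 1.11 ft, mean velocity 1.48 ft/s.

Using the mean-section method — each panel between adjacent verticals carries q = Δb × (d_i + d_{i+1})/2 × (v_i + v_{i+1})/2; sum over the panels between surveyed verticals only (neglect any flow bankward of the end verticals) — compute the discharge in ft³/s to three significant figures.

Panel 1-2: Δb = 1.3 ft, d̄ = (1.25+3.62)/2 = 2.435, v̄ = (1.19+2.56)/2 = 1.875 → q = 1.3×2.435×1.875 = 5.935 ft³/s
Panel 2-3: Δb = 1.2 ft, d̄ = (3.62+4.74)/2 = 4.18, v̄ = (2.56+2.71)/2 = 2.635 → q = 1.2×4.18×2.635 = 13.22 ft³/s
Panel 3-4: Δb = 4.8 ft, d̄ = (4.74+6.11)/2 = 5.425, v̄ = (2.71+3.04)/2 = 2.875 → q = 4.8×5.425×2.875 = 74.87 ft³/s
Panel 4-5: Δb = 3.6 ft, d̄ = (6.11+3.73)/2 = 4.92, v̄ = (3.04+2.72)/2 = 2.88 → q = 3.6×4.92×2.88 = 51.01 ft³/s
Panel 5-6: Δb = 3.3 ft, d̄ = (3.73+1.11)/2 = 2.42, v̄ = (2.72+1.48)/2 = 2.1 → q = 3.3×2.42×2.1 = 16.77 ft³/s
Q = Σ q = 161.8 ft³/s

162 ft³/s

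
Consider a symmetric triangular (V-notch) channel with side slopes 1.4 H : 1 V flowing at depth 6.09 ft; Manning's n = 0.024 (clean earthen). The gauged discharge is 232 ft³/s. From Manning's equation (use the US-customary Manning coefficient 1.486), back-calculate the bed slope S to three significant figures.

0.00155

A = z·y² = 1.4×6.09² = 51.92 ft²
P = 2y√(1+z²) = 2×6.09×√(1+1.4²) = 20.96 ft
R = A/P = 51.92/20.96 = 2.478 ft
S = (Q·n / (1.486·A·R^(2/3)))² = (232×0.024 / (1.486×51.92×1.831))² = 0.001553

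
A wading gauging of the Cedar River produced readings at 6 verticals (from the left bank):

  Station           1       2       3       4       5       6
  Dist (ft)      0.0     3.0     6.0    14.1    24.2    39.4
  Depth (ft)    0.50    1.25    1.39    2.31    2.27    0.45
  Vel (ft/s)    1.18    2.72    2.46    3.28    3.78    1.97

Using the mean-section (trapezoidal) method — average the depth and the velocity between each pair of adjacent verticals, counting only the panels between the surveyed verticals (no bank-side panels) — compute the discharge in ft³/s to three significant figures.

199 ft³/s

Panel 1-2: Δb = 3 ft, d̄ = (0.50+1.25)/2 = 0.875, v̄ = (1.18+2.72)/2 = 1.95 → q = 3×0.875×1.95 = 5.119 ft³/s
Panel 2-3: Δb = 3 ft, d̄ = (1.25+1.39)/2 = 1.32, v̄ = (2.72+2.46)/2 = 2.59 → q = 3×1.32×2.59 = 10.26 ft³/s
Panel 3-4: Δb = 8.1 ft, d̄ = (1.39+2.31)/2 = 1.85, v̄ = (2.46+3.28)/2 = 2.87 → q = 8.1×1.85×2.87 = 43.01 ft³/s
Panel 4-5: Δb = 10.1 ft, d̄ = (2.31+2.27)/2 = 2.29, v̄ = (3.28+3.78)/2 = 3.53 → q = 10.1×2.29×3.53 = 81.65 ft³/s
Panel 5-6: Δb = 15.2 ft, d̄ = (2.27+0.45)/2 = 1.36, v̄ = (3.78+1.97)/2 = 2.875 → q = 15.2×1.36×2.875 = 59.43 ft³/s
Q = Σ q = 199.5 ft³/s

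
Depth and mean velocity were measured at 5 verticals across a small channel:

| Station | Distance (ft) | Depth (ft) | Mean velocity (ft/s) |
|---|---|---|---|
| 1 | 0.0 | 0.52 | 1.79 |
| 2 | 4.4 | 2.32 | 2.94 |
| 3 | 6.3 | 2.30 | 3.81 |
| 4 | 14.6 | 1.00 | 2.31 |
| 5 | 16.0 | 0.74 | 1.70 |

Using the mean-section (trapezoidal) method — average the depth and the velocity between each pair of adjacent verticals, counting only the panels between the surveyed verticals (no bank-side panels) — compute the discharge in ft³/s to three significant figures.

73.9 ft³/s

Panel 1-2: Δb = 4.4 ft, d̄ = (0.52+2.32)/2 = 1.42, v̄ = (1.79+2.94)/2 = 2.365 → q = 4.4×1.42×2.365 = 14.78 ft³/s
Panel 2-3: Δb = 1.9 ft, d̄ = (2.32+2.30)/2 = 2.31, v̄ = (2.94+3.81)/2 = 3.375 → q = 1.9×2.31×3.375 = 14.81 ft³/s
Panel 3-4: Δb = 8.3 ft, d̄ = (2.30+1.00)/2 = 1.65, v̄ = (3.81+2.31)/2 = 3.06 → q = 8.3×1.65×3.06 = 41.91 ft³/s
Panel 4-5: Δb = 1.4 ft, d̄ = (1.00+0.74)/2 = 0.87, v̄ = (2.31+1.70)/2 = 2.005 → q = 1.4×0.87×2.005 = 2.442 ft³/s
Q = Σ q = 73.94 ft³/s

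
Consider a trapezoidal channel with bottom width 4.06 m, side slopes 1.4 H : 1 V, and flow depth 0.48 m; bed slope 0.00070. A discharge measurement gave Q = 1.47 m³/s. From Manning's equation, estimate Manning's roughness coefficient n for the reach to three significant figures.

A = (b + z·y)·y = (4.06 + 1.4×0.48)×0.48 = 2.271 m²
P = b + 2y√(1+z²) = 4.06 + 2×0.48×√(1+1.4²) = 5.712 m
R = A/P = 2.271/5.712 = 0.3977 m
n = (1/Q)·A·R^(2/3)·S^(1/2) = (1/1.47) × 2.271 × 0.5408 × 0.02646 = 0.02211

0.0221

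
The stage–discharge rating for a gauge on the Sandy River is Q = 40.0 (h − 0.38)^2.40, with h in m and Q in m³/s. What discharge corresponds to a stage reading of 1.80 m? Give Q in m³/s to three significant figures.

92.8 m³/s

Q = 40.0 × (1.80 − 0.38)^2.40 = 40.0 × 1.42^2.40 = 92.80 m³/s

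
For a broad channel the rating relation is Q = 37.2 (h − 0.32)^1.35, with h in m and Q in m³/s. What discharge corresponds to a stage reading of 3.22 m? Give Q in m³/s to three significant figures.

Q = 37.2 × (3.22 − 0.32)^1.35 = 37.2 × 2.9^1.35 = 156.6 m³/s

157 m³/s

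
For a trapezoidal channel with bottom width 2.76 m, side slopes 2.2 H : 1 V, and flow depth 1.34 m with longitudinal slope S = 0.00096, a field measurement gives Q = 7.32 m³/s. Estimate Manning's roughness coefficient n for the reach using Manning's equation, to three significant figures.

0.0285

A = (b + z·y)·y = (2.76 + 2.2×1.34)×1.34 = 7.649 m²
P = b + 2y√(1+z²) = 2.76 + 2×1.34×√(1+2.2²) = 9.237 m
R = A/P = 7.649/9.237 = 0.8281 m
n = (1/Q)·A·R^(2/3)·S^(1/2) = (1/7.32) × 7.649 × 0.8818 × 0.03098 = 0.02855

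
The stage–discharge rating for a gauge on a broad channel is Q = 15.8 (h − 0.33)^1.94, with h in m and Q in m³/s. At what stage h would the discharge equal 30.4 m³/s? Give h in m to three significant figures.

h − h₀ = (Q/C)^(1/b) = (30.4/15.8)^(1/1.94) = 1.401 m
h = 0.33 + 1.401 = 1.731 m

1.73 m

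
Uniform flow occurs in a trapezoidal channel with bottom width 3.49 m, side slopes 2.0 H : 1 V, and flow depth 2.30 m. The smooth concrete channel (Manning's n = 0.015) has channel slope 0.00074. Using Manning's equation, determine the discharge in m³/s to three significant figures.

A = (b + z·y)·y = (3.49 + 2.0×2.30)×2.30 = 18.61 m²
P = b + 2y√(1+z²) = 3.49 + 2×2.30×√(1+2.0²) = 13.78 m
R = A/P = 18.61/13.78 = 1.351 m
Q = (1/n)·A·R^(2/3)·S^(1/2) = (1/0.015) × 18.61 × 1.351^(2/3) × 0.00074^(1/2) = 41.23 m³/s

41.2 m³/s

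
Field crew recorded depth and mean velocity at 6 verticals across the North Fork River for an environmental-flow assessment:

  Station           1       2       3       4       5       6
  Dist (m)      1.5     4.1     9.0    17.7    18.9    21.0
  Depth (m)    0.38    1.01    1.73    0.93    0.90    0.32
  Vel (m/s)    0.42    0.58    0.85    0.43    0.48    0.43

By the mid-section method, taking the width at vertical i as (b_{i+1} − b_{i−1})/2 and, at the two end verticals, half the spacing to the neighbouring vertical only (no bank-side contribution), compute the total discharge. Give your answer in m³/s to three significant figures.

w_1 = (4.1 − 1.5)/2 = 1.3 m; q_1 = 0.42 × 0.38 × 1.3 = 0.2075 m³/s
w_2 = (9.0 − 1.5)/2 = 3.75 m; q_2 = 0.58 × 1.01 × 3.75 = 2.197 m³/s
w_3 = (17.7 − 4.1)/2 = 6.8 m; q_3 = 0.85 × 1.73 × 6.8 = 9.999 m³/s
w_4 = (18.9 − 9.0)/2 = 4.95 m; q_4 = 0.43 × 0.93 × 4.95 = 1.980 m³/s
w_5 = (21.0 − 17.7)/2 = 1.65 m; q_5 = 0.48 × 0.90 × 1.65 = 0.7128 m³/s
w_6 = (21.0 − 18.9)/2 = 1.05 m; q_6 = 0.43 × 0.32 × 1.05 = 0.1445 m³/s
Q = Σ qᵢ = 15.24 m³/s

15.2 m³/s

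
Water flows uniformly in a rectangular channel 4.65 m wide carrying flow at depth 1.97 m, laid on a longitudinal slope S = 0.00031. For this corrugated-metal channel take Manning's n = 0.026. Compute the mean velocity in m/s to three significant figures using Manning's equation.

0.707 m/s

A = b·y = 4.65 × 1.97 = 9.161 m²
P = b + 2y = 4.65 + 2×1.97 = 8.590 m
R = A/P = 9.161/8.590 = 1.066 m
Q = (1/n)·A·R^(2/3)·S^(1/2) = (1/0.026) × 9.161 × 1.066^(2/3) × 0.00031^(1/2) = 6.475 m³/s
V = Q/A = 6.475/9.161 = 0.7068 m/s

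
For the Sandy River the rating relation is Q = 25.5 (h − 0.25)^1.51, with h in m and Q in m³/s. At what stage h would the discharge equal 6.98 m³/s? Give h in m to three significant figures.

0.674 m

h − h₀ = (Q/C)^(1/b) = (6.98/25.5)^(1/1.51) = 0.4240 m
h = 0.25 + 0.4240 = 0.6740 m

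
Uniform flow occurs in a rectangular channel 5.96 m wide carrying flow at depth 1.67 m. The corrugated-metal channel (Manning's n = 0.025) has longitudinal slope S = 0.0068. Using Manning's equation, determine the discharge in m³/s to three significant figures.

34.4 m³/s

A = b·y = 5.96 × 1.67 = 9.953 m²
P = b + 2y = 5.96 + 2×1.67 = 9.300 m
R = A/P = 9.953/9.300 = 1.070 m
Q = (1/n)·A·R^(2/3)·S^(1/2) = (1/0.025) × 9.953 × 1.070^(2/3) × 0.0068^(1/2) = 34.35 m³/s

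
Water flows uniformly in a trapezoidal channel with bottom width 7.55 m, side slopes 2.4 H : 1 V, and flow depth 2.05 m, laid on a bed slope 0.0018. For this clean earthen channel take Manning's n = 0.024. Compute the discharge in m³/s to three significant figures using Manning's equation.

A = (b + z·y)·y = (7.55 + 2.4×2.05)×2.05 = 25.56 m²
P = b + 2y√(1+z²) = 7.55 + 2×2.05×√(1+2.4²) = 18.21 m
R = A/P = 25.56/18.21 = 1.404 m
Q = (1/n)·A·R^(2/3)·S^(1/2) = (1/0.024) × 25.56 × 1.404^(2/3) × 0.0018^(1/2) = 56.66 m³/s

56.7 m³/s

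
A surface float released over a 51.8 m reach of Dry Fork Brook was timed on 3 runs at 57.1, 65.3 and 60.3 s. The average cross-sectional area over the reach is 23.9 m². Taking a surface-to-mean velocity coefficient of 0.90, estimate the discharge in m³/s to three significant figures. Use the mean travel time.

18.3 m³/s

t̄ = (57.1 + 65.3 + 60.3) / 3 = 60.9 s
v_surface = L / t̄ = 51.8 / 60.9 = 0.8506 m/s
v_mean = 0.90 × 0.8506 = 0.7655 m/s
Q = A × v_mean = 23.9 × 0.7655 = 18.30 m³/s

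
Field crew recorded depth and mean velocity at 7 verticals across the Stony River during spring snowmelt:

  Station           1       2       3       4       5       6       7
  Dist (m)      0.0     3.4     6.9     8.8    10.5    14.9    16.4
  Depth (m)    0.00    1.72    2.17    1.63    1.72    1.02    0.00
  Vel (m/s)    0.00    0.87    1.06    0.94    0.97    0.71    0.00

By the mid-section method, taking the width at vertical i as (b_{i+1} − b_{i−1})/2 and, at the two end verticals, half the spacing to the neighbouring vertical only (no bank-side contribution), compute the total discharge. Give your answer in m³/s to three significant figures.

21.4 m³/s

w_2 = (6.9 − 0.0)/2 = 3.45 m; q_2 = 0.87 × 1.72 × 3.45 = 5.163 m³/s
w_3 = (8.8 − 3.4)/2 = 2.7 m; q_3 = 1.06 × 2.17 × 2.7 = 6.211 m³/s
w_4 = (10.5 − 6.9)/2 = 1.8 m; q_4 = 0.94 × 1.63 × 1.8 = 2.758 m³/s
w_5 = (14.9 − 8.8)/2 = 3.05 m; q_5 = 0.97 × 1.72 × 3.05 = 5.089 m³/s
w_6 = (16.4 − 10.5)/2 = 2.95 m; q_6 = 0.71 × 1.02 × 2.95 = 2.136 m³/s
Stations 1, 7 contribute zero (depth or velocity is 0).
Q = Σ qᵢ = 21.36 m³/s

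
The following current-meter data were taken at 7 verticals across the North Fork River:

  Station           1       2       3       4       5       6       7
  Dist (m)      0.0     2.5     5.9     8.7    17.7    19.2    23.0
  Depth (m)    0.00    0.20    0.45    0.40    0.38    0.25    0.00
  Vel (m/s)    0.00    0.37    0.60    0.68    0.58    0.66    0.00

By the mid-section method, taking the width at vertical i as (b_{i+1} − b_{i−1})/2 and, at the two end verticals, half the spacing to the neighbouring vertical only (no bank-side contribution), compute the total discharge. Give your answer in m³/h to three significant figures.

15300 m³/h

w_2 = (5.9 − 0.0)/2 = 2.95 m; q_2 = 0.37 × 0.20 × 2.95 = 0.2183 m³/s
w_3 = (8.7 − 2.5)/2 = 3.1 m; q_3 = 0.60 × 0.45 × 3.1 = 0.8370 m³/s
w_4 = (17.7 − 5.9)/2 = 5.9 m; q_4 = 0.68 × 0.40 × 5.9 = 1.605 m³/s
w_5 = (19.2 − 8.7)/2 = 5.25 m; q_5 = 0.58 × 0.38 × 5.25 = 1.157 m³/s
w_6 = (23.0 − 17.7)/2 = 2.65 m; q_6 = 0.66 × 0.25 × 2.65 = 0.4373 m³/s
Stations 1, 7 contribute zero (depth or velocity is 0).
Q = Σ qᵢ = 4.254 m³/s
= 4.254 × 3600 = 15320 m³/h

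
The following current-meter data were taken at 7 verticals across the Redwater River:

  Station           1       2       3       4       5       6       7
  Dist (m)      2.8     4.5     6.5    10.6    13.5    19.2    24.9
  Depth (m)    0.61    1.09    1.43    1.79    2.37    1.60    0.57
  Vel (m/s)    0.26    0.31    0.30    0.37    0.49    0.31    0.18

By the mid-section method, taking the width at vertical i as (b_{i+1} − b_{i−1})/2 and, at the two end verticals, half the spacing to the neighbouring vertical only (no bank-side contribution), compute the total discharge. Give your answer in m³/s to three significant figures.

w_1 = (4.5 − 2.8)/2 = 0.85 m; q_1 = 0.26 × 0.61 × 0.85 = 0.1348 m³/s
w_2 = (6.5 − 2.8)/2 = 1.85 m; q_2 = 0.31 × 1.09 × 1.85 = 0.6251 m³/s
w_3 = (10.6 − 4.5)/2 = 3.05 m; q_3 = 0.30 × 1.43 × 3.05 = 1.308 m³/s
w_4 = (13.5 − 6.5)/2 = 3.5 m; q_4 = 0.37 × 1.79 × 3.5 = 2.318 m³/s
w_5 = (19.2 − 10.6)/2 = 4.3 m; q_5 = 0.49 × 2.37 × 4.3 = 4.994 m³/s
w_6 = (24.9 − 13.5)/2 = 5.7 m; q_6 = 0.31 × 1.60 × 5.7 = 2.827 m³/s
w_7 = (24.9 − 19.2)/2 = 2.85 m; q_7 = 0.18 × 0.57 × 2.85 = 0.2924 m³/s
Q = Σ qᵢ = 12.50 m³/s

12.5 m³/s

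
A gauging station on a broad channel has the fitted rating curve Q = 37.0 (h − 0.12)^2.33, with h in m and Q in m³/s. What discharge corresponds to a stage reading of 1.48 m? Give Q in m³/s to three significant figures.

Q = 37.0 × (1.48 − 0.12)^2.33 = 37.0 × 1.36^2.33 = 75.74 m³/s

75.7 m³/s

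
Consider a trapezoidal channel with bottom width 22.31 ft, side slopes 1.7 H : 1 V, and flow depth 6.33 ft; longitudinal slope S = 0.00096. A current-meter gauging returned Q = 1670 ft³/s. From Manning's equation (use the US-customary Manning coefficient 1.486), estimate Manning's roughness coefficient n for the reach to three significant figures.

0.0156

A = (b + z·y)·y = (22.31 + 1.7×6.33)×6.33 = 209.3 ft²
P = b + 2y√(1+z²) = 22.31 + 2×6.33×√(1+1.7²) = 47.28 ft
R = A/P = 209.3/47.28 = 4.428 ft
n = (1.486/Q)·A·R^(2/3)·S^(1/2) = (1.486/1670) × 209.3 × 2.696 × 0.03098 = 0.01556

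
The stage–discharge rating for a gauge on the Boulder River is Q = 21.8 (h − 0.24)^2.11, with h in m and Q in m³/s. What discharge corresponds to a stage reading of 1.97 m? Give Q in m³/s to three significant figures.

Q = 21.8 × (1.97 − 0.24)^2.11 = 21.8 × 1.73^2.11 = 69.30 m³/s

69.3 m³/s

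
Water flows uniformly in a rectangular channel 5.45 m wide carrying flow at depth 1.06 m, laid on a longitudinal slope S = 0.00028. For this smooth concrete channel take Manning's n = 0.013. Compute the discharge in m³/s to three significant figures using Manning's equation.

A = b·y = 5.45 × 1.06 = 5.777 m²
P = b + 2y = 5.45 + 2×1.06 = 7.570 m
R = A/P = 5.777/7.570 = 0.7631 m
Q = (1/n)·A·R^(2/3)·S^(1/2) = (1/0.013) × 5.777 × 0.7631^(2/3) × 0.00028^(1/2) = 6.210 m³/s

6.21 m³/s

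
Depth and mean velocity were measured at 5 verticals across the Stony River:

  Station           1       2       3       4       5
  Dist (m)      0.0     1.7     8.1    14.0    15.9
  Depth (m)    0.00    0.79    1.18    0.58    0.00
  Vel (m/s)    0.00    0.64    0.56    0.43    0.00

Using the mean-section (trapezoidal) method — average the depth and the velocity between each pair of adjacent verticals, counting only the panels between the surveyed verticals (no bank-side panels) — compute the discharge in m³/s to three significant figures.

Panel 1-2: Δb = 1.7 m, d̄ = (0.00+0.79)/2 = 0.395, v̄ = (0.00+0.64)/2 = 0.32 → q = 1.7×0.395×0.32 = 0.2149 m³/s
Panel 2-3: Δb = 6.4 m, d̄ = (0.79+1.18)/2 = 0.985, v̄ = (0.64+0.56)/2 = 0.6 → q = 6.4×0.985×0.6 = 3.782 m³/s
Panel 3-4: Δb = 5.9 m, d̄ = (1.18+0.58)/2 = 0.88, v̄ = (0.56+0.43)/2 = 0.495 → q = 5.9×0.88×0.495 = 2.570 m³/s
Panel 4-5: Δb = 1.9 m, d̄ = (0.58+0.00)/2 = 0.29, v̄ = (0.43+0.00)/2 = 0.215 → q = 1.9×0.29×0.215 = 0.1185 m³/s
Q = Σ q = 6.686 m³/s

6.69 m³/s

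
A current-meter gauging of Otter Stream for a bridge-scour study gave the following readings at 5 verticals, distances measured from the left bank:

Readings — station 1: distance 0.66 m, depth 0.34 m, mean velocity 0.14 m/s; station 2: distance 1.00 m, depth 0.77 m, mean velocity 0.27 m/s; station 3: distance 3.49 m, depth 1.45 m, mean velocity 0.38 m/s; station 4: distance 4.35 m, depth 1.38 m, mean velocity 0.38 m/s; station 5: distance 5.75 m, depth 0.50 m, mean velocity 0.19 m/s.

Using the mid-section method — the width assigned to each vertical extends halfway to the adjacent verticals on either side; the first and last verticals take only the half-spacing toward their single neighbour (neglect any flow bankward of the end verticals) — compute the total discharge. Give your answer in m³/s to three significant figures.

1.88 m³/s

w_1 = (1.00 − 0.66)/2 = 0.17 m; q_1 = 0.14 × 0.34 × 0.17 = 0.008092 m³/s
w_2 = (3.49 − 0.66)/2 = 1.415 m; q_2 = 0.27 × 0.77 × 1.415 = 0.2942 m³/s
w_3 = (4.35 − 1.00)/2 = 1.675 m; q_3 = 0.38 × 1.45 × 1.675 = 0.9229 m³/s
w_4 = (5.75 − 3.49)/2 = 1.13 m; q_4 = 0.38 × 1.38 × 1.13 = 0.5926 m³/s
w_5 = (5.75 − 4.35)/2 = 0.7 m; q_5 = 0.19 × 0.50 × 0.7 = 0.06650 m³/s
Q = Σ qᵢ = 1.884 m³/s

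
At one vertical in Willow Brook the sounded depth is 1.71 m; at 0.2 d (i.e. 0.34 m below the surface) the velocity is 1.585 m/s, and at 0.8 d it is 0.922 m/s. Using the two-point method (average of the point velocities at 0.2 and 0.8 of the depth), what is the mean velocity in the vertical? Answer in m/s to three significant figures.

v̄ = (1.585 + 0.922) / 2 = 1.254 m/s

1.25 m/s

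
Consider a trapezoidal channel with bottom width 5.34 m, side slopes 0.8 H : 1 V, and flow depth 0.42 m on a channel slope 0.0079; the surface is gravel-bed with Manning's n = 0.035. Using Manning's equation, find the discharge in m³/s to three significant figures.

3.13 m³/s

A = (b + z·y)·y = (5.34 + 0.8×0.42)×0.42 = 2.384 m²
P = b + 2y√(1+z²) = 5.34 + 2×0.42×√(1+0.8²) = 6.416 m
R = A/P = 2.384/6.416 = 0.3716 m
Q = (1/n)·A·R^(2/3)·S^(1/2) = (1/0.035) × 2.384 × 0.3716^(2/3) × 0.0079^(1/2) = 3.129 m³/s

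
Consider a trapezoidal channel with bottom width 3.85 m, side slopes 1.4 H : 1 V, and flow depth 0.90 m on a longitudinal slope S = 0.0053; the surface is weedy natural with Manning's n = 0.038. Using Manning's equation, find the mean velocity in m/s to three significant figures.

1.46 m/s

A = (b + z·y)·y = (3.85 + 1.4×0.90)×0.90 = 4.599 m²
P = b + 2y√(1+z²) = 3.85 + 2×0.90×√(1+1.4²) = 6.947 m
R = A/P = 4.599/6.947 = 0.6620 m
Q = (1/n)·A·R^(2/3)·S^(1/2) = (1/0.038) × 4.599 × 0.6620^(2/3) × 0.0053^(1/2) = 6.693 m³/s
V = Q/A = 6.693/4.599 = 1.455 m/s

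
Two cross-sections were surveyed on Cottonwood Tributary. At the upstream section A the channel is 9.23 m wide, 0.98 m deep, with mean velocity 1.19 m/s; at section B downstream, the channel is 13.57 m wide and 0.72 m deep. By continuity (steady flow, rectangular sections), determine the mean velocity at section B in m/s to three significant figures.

1.10 m/s

Q = A₁V₁ = (9.23×0.98) × 1.19 = 10.76 m³/s
A₂ = 13.57 × 0.72 = 9.770 m²
V₂ = Q/A₂ = 10.76/9.770 = 1.102 m/s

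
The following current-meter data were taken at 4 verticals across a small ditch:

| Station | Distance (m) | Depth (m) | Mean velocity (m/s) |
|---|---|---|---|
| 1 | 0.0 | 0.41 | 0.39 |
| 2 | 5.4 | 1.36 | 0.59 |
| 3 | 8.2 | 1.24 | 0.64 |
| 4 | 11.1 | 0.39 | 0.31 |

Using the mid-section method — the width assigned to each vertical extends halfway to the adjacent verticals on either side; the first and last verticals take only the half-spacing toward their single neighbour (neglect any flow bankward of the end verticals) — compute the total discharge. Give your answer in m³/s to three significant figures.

6.16 m³/s

w_1 = (5.4 − 0.0)/2 = 2.7 m; q_1 = 0.39 × 0.41 × 2.7 = 0.4317 m³/s
w_2 = (8.2 − 0.0)/2 = 4.1 m; q_2 = 0.59 × 1.36 × 4.1 = 3.290 m³/s
w_3 = (11.1 − 5.4)/2 = 2.85 m; q_3 = 0.64 × 1.24 × 2.85 = 2.262 m³/s
w_4 = (11.1 − 8.2)/2 = 1.45 m; q_4 = 0.31 × 0.39 × 1.45 = 0.1753 m³/s
Q = Σ qᵢ = 6.159 m³/s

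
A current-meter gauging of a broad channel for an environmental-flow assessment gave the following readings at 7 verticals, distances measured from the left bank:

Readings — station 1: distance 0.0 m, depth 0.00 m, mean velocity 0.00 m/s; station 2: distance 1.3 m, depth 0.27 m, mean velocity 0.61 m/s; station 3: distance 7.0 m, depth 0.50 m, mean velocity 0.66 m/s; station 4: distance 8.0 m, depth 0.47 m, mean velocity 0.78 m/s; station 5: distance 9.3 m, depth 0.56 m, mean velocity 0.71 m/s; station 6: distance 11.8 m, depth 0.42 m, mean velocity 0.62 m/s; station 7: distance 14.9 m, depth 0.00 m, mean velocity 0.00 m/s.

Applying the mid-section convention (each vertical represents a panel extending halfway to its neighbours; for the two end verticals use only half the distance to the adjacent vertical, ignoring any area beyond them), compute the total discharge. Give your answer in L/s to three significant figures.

w_2 = (7.0 − 0.0)/2 = 3.5 m; q_2 = 0.61 × 0.27 × 3.5 = 0.5765 m³/s
w_3 = (8.0 − 1.3)/2 = 3.35 m; q_3 = 0.66 × 0.50 × 3.35 = 1.106 m³/s
w_4 = (9.3 − 7.0)/2 = 1.15 m; q_4 = 0.78 × 0.47 × 1.15 = 0.4216 m³/s
w_5 = (11.8 − 8.0)/2 = 1.9 m; q_5 = 0.71 × 0.56 × 1.9 = 0.7554 m³/s
w_6 = (14.9 − 9.3)/2 = 2.8 m; q_6 = 0.62 × 0.42 × 2.8 = 0.7291 m³/s
Stations 1, 7 contribute zero (depth or velocity is 0).
Q = Σ qᵢ = 3.588 m³/s
= 3.588 × 1000 = 3588 L/s

3590 L/s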